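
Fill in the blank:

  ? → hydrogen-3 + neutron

Conserve mass number: A = 3 + 1, so A = 4.
Conserve atomic number: Z = 1 + 0, so Z = 1.
Z = 1 is hydrogen, so the species is hydrogen-4.

H-4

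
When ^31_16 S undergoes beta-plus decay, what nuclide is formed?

P-31

Beta-plus decay: mass number changes by +0, atomic number by -1.
A: 31 = 31; Z: 16 − 1 = 15.
Z = 15 is phosphorus, so the daughter is ^31_15 P.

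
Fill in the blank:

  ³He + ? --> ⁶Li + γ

triton

Conserve mass number: 3 + A = 6 + 0, so A = 3.
Conserve atomic number: 2 + Z = 3 + 0, so Z = 1.
A = 3 and Z = 1 is ³H — a triton.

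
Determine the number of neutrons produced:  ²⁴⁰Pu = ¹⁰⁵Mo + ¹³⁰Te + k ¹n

Conserve mass number: 240 = 105 + 130 + k, so k = 240 − 235 = 5.
Check atomic number: 94 = 42 + 52 + 0 = 94. ✓

5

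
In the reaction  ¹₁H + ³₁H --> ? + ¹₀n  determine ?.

He-3

Conserve mass number: 1 + 3 = A + 1, so A = 3.
Conserve atomic number: 1 + 1 = Z + 0, so Z = 2.
Z = 2 is helium, so the species is ³₂He.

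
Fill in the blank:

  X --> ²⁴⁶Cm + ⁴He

Cf-250

Conserve mass number: A = 246 + 4, so A = 250.
Conserve atomic number: Z = 96 + 2, so Z = 98.
Z = 98 is californium, so the species is ²⁵⁰Cf.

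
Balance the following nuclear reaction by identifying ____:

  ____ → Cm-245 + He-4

Cf-249

Conserve mass number: A = 245 + 4, so A = 249.
Conserve atomic number: Z = 96 + 2, so Z = 98.
Z = 98 is californium, so the species is Cf-249.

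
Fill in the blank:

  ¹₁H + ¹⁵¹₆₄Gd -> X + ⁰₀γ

Conserve mass number: 1 + 151 = A + 0, so A = 152.
Conserve atomic number: 1 + 64 = Z + 0, so Z = 65.
Z = 65 is terbium, so the species is ¹⁵²₆₅Tb.

Tb-152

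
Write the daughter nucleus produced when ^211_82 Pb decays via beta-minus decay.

Bi-211

Beta-minus decay: mass number changes by +0, atomic number by +1.
A: 211 = 211; Z: 82 + 1 = 83.
Z = 83 is bismuth, so the daughter is ^211_83 Bi.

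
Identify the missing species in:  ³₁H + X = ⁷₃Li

Conserve mass number: 3 + A = 7, so A = 4.
Conserve atomic number: 1 + Z = 3, so Z = 2.
A = 4 and Z = 2 is ⁴₂He — an alpha particle.

alpha particle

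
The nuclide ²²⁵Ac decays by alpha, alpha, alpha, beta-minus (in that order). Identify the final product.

Po-213

Start: (A, Z) = (225, 89).
After α: (221, 87).
After α: (217, 85).
After α: (213, 83).
After β⁻: (213, 84).
Z = 84 is polonium.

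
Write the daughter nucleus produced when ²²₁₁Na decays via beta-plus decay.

Ne-22

Beta-plus decay: mass number changes by +0, atomic number by -1.
A: 22 = 22; Z: 11 − 1 = 10.
Z = 10 is neon, so the daughter is ²²₁₀Ne.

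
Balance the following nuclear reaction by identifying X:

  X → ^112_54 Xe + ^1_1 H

Conserve mass number: A = 112 + 1, so A = 113.
Conserve atomic number: Z = 54 + 1, so Z = 55.
Z = 55 is caesium, so the species is ^113_55 Cs.

Cs-113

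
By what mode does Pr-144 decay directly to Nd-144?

beta-minus decay

ΔA = 144 − 144 = 0; ΔZ = 60 − 59 = +1.
A is unchanged and Z rises by 1 — a neutron has become a proton (β⁻ decay).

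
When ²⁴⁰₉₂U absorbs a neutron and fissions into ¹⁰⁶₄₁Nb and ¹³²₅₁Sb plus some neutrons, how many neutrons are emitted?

3

Conserve mass number: 241 = 106 + 132 + k, so k = 241 − 238 = 3.
Check atomic number: 92 = 41 + 51 + 0 = 92. ✓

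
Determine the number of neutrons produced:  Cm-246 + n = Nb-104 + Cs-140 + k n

Conserve mass number: 247 = 104 + 140 + k, so k = 247 − 244 = 3.
Check atomic number: 96 = 41 + 55 + 0 = 96. ✓

3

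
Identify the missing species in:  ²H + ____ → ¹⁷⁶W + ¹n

Conserve mass number: 2 + A = 176 + 1, so A = 175.
Conserve atomic number: 1 + Z = 74 + 0, so Z = 73.
Z = 73 is tantalum, so the species is ¹⁷⁵Ta.

Ta-175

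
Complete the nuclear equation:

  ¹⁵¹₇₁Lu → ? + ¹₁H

Yb-150

Conserve mass number: 151 = A + 1, so A = 150.
Conserve atomic number: 71 = Z + 1, so Z = 70.
Z = 70 is ytterbium, so the species is ¹⁵⁰₇₀Yb.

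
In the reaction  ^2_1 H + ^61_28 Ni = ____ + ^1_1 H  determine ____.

Ni-62

Conserve mass number: 2 + 61 = A + 1, so A = 62.
Conserve atomic number: 1 + 28 = Z + 1, so Z = 28.
Z = 28 is nickel, so the species is ^62_28 Ni.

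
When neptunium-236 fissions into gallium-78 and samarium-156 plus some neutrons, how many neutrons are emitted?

2

Conserve mass number: 236 = 78 + 156 + k, so k = 236 − 234 = 2.
Check atomic number: 93 = 31 + 62 + 0 = 93. ✓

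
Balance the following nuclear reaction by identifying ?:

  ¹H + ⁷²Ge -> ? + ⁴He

Conserve mass number: 1 + 72 = A + 4, so A = 69.
Conserve atomic number: 1 + 32 = Z + 2, so Z = 31.
Z = 31 is gallium, so the species is ⁶⁹Ga.

Ga-69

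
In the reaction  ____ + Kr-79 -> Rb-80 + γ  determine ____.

proton

Conserve mass number: A + 79 = 80 + 0, so A = 1.
Conserve atomic number: Z + 36 = 37 + 0, so Z = 1.
A = 1 and Z = 1 is H-1 — a proton.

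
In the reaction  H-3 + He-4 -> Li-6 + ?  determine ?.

Conserve mass number: 3 + 4 = 6 + A, so A = 1.
Conserve atomic number: 1 + 2 = 3 + Z, so Z = 0.
A = 1 and Z = 0 is n — a neutron.

neutron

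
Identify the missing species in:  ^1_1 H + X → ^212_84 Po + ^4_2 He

Conserve mass number: 1 + A = 212 + 4, so A = 215.
Conserve atomic number: 1 + Z = 84 + 2, so Z = 85.
Z = 85 is astatine, so the species is ^215_85 At.

At-215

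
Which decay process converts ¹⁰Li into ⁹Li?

neutron emission

ΔA = 9 − 10 = -1; ΔZ = 3 − 3 = +0.
A drops by 1 with Z unchanged — a neutron was emitted.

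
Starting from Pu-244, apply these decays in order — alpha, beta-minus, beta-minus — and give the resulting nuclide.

Start: (A, Z) = (244, 94).
After α: (240, 92).
After β⁻: (240, 93).
After β⁻: (240, 94).
Z = 94 is plutonium.

Pu-240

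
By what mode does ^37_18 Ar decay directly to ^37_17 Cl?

ΔA = 37 − 37 = 0; ΔZ = 17 − 18 = -1.
A is unchanged and Z drops by 1 — a proton has become a neutron (β⁺ emission or electron capture).

beta-plus decay or electron capture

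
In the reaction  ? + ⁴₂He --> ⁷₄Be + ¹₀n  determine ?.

alpha particle

Conserve mass number: A + 4 = 7 + 1, so A = 4.
Conserve atomic number: Z + 2 = 4 + 0, so Z = 2.
A = 4 and Z = 2 is ⁴₂He — an alpha particle.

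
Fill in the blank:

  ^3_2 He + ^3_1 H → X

Li-6

Conserve mass number: 3 + 3 = A, so A = 6.
Conserve atomic number: 2 + 1 = Z, so Z = 3.
Z = 3 is lithium, so the species is ^6_3 Li.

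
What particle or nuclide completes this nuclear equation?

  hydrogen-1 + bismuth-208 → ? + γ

Conserve mass number: 1 + 208 = A + 0, so A = 209.
Conserve atomic number: 1 + 83 = Z + 0, so Z = 84.
Z = 84 is polonium, so the species is polonium-209.

Po-209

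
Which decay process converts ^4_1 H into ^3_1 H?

ΔA = 3 − 4 = -1; ΔZ = 1 − 1 = +0.
A drops by 1 with Z unchanged — a neutron was emitted.

neutron emission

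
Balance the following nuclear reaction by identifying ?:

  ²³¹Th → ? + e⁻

Conserve mass number: 231 = A + 0, so A = 231.
Conserve atomic number: 90 = Z − 1, so Z = 91.
Z = 91 is protactinium, so the species is ²³¹Pa.

Pa-231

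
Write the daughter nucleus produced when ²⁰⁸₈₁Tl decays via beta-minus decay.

Pb-208

Beta-minus decay: mass number changes by +0, atomic number by +1.
A: 208 = 208; Z: 81 + 1 = 82.
Z = 82 is lead, so the daughter is ²⁰⁸₈₂Pb.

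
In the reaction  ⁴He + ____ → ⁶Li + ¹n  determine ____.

triton

Conserve mass number: 4 + A = 6 + 1, so A = 3.
Conserve atomic number: 2 + Z = 3 + 0, so Z = 1.
A = 3 and Z = 1 is ³H — a triton.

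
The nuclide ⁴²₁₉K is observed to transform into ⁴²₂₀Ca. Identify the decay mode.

ΔA = 42 − 42 = 0; ΔZ = 20 − 19 = +1.
A is unchanged and Z rises by 1 — a neutron has become a proton (β⁻ decay).

beta-minus decay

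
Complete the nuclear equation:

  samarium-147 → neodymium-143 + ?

Conserve mass number: 147 = 143 + A, so A = 4.
Conserve atomic number: 62 = 60 + Z, so Z = 2.
A = 4 and Z = 2 is helium-4 — an alpha particle.

alpha particle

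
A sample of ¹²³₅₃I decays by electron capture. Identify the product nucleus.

Electron capture: mass number changes by +0, atomic number by -1.
A: 123 = 123; Z: 53 − 1 = 52.
Z = 52 is tellurium, so the daughter is ¹²³₅₂Te.

Te-123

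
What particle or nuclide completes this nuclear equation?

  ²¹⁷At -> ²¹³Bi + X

Conserve mass number: 217 = 213 + A, so A = 4.
Conserve atomic number: 85 = 83 + Z, so Z = 2.
A = 4 and Z = 2 is ⁴He — an alpha particle.

alpha particle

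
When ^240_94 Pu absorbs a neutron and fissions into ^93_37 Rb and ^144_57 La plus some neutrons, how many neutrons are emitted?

Conserve mass number: 241 = 93 + 144 + k, so k = 241 − 237 = 4.
Check atomic number: 94 = 37 + 57 + 0 = 94. ✓

4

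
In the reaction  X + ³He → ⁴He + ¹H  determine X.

Conserve mass number: A + 3 = 4 + 1, so A = 2.
Conserve atomic number: Z + 2 = 2 + 1, so Z = 1.
A = 2 and Z = 1 is ²H — a deuteron.

deuteron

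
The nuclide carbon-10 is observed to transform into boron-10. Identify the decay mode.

beta-plus decay or electron capture

ΔA = 10 − 10 = 0; ΔZ = 5 − 6 = -1.
A is unchanged and Z drops by 1 — a proton has become a neutron (β⁺ emission or electron capture).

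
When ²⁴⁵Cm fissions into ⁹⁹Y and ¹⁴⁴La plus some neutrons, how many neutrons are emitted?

2

Conserve mass number: 245 = 99 + 144 + k, so k = 245 − 243 = 2.
Check atomic number: 96 = 39 + 57 + 0 = 96. ✓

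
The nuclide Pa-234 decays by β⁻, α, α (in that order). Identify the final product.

Start: (A, Z) = (234, 91).
After β⁻: (234, 92).
After α: (230, 90).
After α: (226, 88).
Z = 88 is radium.

Ra-226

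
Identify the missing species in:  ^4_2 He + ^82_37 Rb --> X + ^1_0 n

Conserve mass number: 4 + 82 = A + 1, so A = 85.
Conserve atomic number: 2 + 37 = Z + 0, so Z = 39.
Z = 39 is yttrium, so the species is ^85_39 Y.

Y-85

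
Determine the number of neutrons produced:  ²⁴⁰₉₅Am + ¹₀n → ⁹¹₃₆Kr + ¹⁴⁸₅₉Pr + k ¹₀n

Conserve mass number: 241 = 91 + 148 + k, so k = 241 − 239 = 2.
Check atomic number: 95 = 36 + 59 + 0 = 95. ✓

2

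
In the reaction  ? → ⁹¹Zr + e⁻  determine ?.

Conserve mass number: A = 91 + 0, so A = 91.
Conserve atomic number: Z = 40 − 1, so Z = 39.
Z = 39 is yttrium, so the species is ⁹¹Y.

Y-91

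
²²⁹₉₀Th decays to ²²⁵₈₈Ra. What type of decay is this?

alpha decay

ΔA = 225 − 229 = -4; ΔZ = 88 − 90 = -2.
A drops by 4 and Z drops by 2 — the signature of alpha emission.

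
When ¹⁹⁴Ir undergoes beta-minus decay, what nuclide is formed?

Beta-minus decay: mass number changes by +0, atomic number by +1.
A: 194 = 194; Z: 77 + 1 = 78.
Z = 78 is platinum, so the daughter is ¹⁹⁴Pt.

Pt-194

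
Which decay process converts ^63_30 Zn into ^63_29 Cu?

beta-plus decay or electron capture

ΔA = 63 − 63 = 0; ΔZ = 29 − 30 = -1.
A is unchanged and Z drops by 1 — a proton has become a neutron (β⁺ emission or electron capture).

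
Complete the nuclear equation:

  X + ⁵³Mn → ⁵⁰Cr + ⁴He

proton

Conserve mass number: A + 53 = 50 + 4, so A = 1.
Conserve atomic number: Z + 25 = 24 + 2, so Z = 1.
A = 1 and Z = 1 is ¹H — a proton.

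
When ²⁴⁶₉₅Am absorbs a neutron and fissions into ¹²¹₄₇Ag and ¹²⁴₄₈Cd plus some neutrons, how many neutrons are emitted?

2

Conserve mass number: 247 = 121 + 124 + k, so k = 247 − 245 = 2.
Check atomic number: 95 = 47 + 48 + 0 = 95. ✓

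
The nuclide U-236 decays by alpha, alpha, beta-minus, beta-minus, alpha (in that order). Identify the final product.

Start: (A, Z) = (236, 92).
After α: (232, 90).
After α: (228, 88).
After β⁻: (228, 89).
After β⁻: (228, 90).
After α: (224, 88).
Z = 88 is radium.

Ra-224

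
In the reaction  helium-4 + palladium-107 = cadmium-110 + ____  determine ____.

neutron

Conserve mass number: 4 + 107 = 110 + A, so A = 1.
Conserve atomic number: 2 + 46 = 48 + Z, so Z = 0.
A = 1 and Z = 0 is neutron — a neutron.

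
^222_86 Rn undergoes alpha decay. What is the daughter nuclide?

Alpha decay: mass number changes by -4, atomic number by -2.
A: 222 − 4 = 218; Z: 86 − 2 = 84.
Z = 84 is polonium, so the daughter is ^218_84 Po.

Po-218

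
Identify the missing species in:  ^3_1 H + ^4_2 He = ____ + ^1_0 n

Conserve mass number: 3 + 4 = A + 1, so A = 6.
Conserve atomic number: 1 + 2 = Z + 0, so Z = 3.
Z = 3 is lithium, so the species is ^6_3 Li.

Li-6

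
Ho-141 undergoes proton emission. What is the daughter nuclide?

Dy-140

Proton emission: mass number changes by -1, atomic number by -1.
A: 141 − 1 = 140; Z: 67 − 1 = 66.
Z = 66 is dysprosium, so the daughter is Dy-140.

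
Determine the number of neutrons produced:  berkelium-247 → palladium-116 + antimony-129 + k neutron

Conserve mass number: 247 = 116 + 129 + k, so k = 247 − 245 = 2.
Check atomic number: 97 = 46 + 51 + 0 = 97. ✓

2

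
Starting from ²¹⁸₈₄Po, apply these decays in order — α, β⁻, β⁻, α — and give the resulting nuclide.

Start: (A, Z) = (218, 84).
After α: (214, 82).
After β⁻: (214, 83).
After β⁻: (214, 84).
After α: (210, 82).
Z = 82 is lead.

Pb-210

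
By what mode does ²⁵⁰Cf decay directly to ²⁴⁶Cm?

ΔA = 246 − 250 = -4; ΔZ = 96 − 98 = -2.
A drops by 4 and Z drops by 2 — the signature of alpha emission.

alpha decay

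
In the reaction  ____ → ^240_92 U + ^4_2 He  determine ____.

Conserve mass number: A = 240 + 4, so A = 244.
Conserve atomic number: Z = 92 + 2, so Z = 94.
Z = 94 is plutonium, so the species is ^244_94 Pu.

Pu-244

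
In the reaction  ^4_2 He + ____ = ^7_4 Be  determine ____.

He-3

Conserve mass number: 4 + A = 7, so A = 3.
Conserve atomic number: 2 + Z = 4, so Z = 2.
Z = 2 is helium, so the species is ^3_2 He.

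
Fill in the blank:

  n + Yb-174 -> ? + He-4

Conserve mass number: 1 + 174 = A + 4, so A = 171.
Conserve atomic number: 0 + 70 = Z + 2, so Z = 68.
Z = 68 is erbium, so the species is Er-171.

Er-171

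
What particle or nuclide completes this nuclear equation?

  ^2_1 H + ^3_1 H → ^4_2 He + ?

Conserve mass number: 2 + 3 = 4 + A, so A = 1.
Conserve atomic number: 1 + 1 = 2 + Z, so Z = 0.
A = 1 and Z = 0 is ^1_0 n — a neutron.

neutron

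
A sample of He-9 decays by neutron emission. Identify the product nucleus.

He-8

Neutron emission: mass number changes by -1, atomic number by +0.
A: 9 − 1 = 8; Z: 2 = 2.
Z = 2 is helium, so the daughter is He-8.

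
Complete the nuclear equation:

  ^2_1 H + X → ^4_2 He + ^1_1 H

He-3

Conserve mass number: 2 + A = 4 + 1, so A = 3.
Conserve atomic number: 1 + Z = 2 + 1, so Z = 2.
Z = 2 is helium, so the species is ^3_2 He.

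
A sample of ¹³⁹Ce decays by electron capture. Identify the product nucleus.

Electron capture: mass number changes by +0, atomic number by -1.
A: 139 = 139; Z: 58 − 1 = 57.
Z = 57 is lanthanum, so the daughter is ¹³⁹La.

La-139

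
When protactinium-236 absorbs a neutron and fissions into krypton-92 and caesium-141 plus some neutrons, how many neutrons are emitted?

4

Conserve mass number: 237 = 92 + 141 + k, so k = 237 − 233 = 4.
Check atomic number: 91 = 36 + 55 + 0 = 91. ✓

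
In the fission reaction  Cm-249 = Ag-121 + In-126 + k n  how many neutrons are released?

2

Conserve mass number: 249 = 121 + 126 + k, so k = 249 − 247 = 2.
Check atomic number: 96 = 47 + 49 + 0 = 96. ✓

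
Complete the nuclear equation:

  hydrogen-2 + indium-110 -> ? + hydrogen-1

Conserve mass number: 2 + 110 = A + 1, so A = 111.
Conserve atomic number: 1 + 49 = Z + 1, so Z = 49.
Z = 49 is indium, so the species is indium-111.

In-111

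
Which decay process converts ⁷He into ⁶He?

neutron emission

ΔA = 6 − 7 = -1; ΔZ = 2 − 2 = +0.
A drops by 1 with Z unchanged — a neutron was emitted.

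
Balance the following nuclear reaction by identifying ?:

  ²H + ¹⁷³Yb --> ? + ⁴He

Conserve mass number: 2 + 173 = A + 4, so A = 171.
Conserve atomic number: 1 + 70 = Z + 2, so Z = 69.
Z = 69 is thulium, so the species is ¹⁷¹Tm.

Tm-171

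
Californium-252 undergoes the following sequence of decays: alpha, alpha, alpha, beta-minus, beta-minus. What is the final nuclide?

Start: (A, Z) = (252, 98).
After α: (248, 96).
After α: (244, 94).
After α: (240, 92).
After β⁻: (240, 93).
After β⁻: (240, 94).
Z = 94 is plutonium.

Pu-240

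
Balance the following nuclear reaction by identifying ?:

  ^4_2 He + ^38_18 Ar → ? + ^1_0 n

Ca-41

Conserve mass number: 4 + 38 = A + 1, so A = 41.
Conserve atomic number: 2 + 18 = Z + 0, so Z = 20.
Z = 20 is calcium, so the species is ^41_20 Ca.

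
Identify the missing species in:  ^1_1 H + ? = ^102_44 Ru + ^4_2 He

Conserve mass number: 1 + A = 102 + 4, so A = 105.
Conserve atomic number: 1 + Z = 44 + 2, so Z = 45.
Z = 45 is rhodium, so the species is ^105_45 Rh.

Rh-105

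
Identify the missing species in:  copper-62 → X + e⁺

Ni-62

Conserve mass number: 62 = A + 0, so A = 62.
Conserve atomic number: 29 = Z + 1, so Z = 28.
Z = 28 is nickel, so the species is nickel-62.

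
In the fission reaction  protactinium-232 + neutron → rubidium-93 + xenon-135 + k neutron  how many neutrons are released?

5

Conserve mass number: 233 = 93 + 135 + k, so k = 233 − 228 = 5.
Check atomic number: 91 = 37 + 54 + 0 = 91. ✓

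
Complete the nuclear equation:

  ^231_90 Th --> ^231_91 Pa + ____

beta-minus particle

Conserve mass number: 231 = 231 + A, so A = 0.
Conserve atomic number: 90 = 91 + Z, so Z = -1.
A = 0 and Z = -1 is ^0_-1 e — a beta-minus particle.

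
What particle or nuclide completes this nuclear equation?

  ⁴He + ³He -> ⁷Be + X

gamma ray

Conserve mass number: 4 + 3 = 7 + A, so A = 0.
Conserve atomic number: 2 + 2 = 4 + Z, so Z = 0.
A = 0 and Z = 0 is γ — a gamma ray.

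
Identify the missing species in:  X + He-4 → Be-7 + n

alpha particle

Conserve mass number: A + 4 = 7 + 1, so A = 4.
Conserve atomic number: Z + 2 = 4 + 0, so Z = 2.
A = 4 and Z = 2 is He-4 — an alpha particle.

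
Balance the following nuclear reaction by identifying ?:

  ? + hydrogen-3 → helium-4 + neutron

deuteron

Conserve mass number: A + 3 = 4 + 1, so A = 2.
Conserve atomic number: Z + 1 = 2 + 0, so Z = 1.
A = 2 and Z = 1 is hydrogen-2 — a deuteron.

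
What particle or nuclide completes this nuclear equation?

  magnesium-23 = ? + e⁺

Na-23

Conserve mass number: 23 = A + 0, so A = 23.
Conserve atomic number: 12 = Z + 1, so Z = 11.
Z = 11 is sodium, so the species is sodium-23.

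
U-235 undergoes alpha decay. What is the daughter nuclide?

Th-231

Alpha decay: mass number changes by -4, atomic number by -2.
A: 235 − 4 = 231; Z: 92 − 2 = 90.
Z = 90 is thorium, so the daughter is Th-231.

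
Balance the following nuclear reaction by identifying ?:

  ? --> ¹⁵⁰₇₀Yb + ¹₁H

Conserve mass number: A = 150 + 1, so A = 151.
Conserve atomic number: Z = 70 + 1, so Z = 71.
Z = 71 is lutetium, so the species is ¹⁵¹₇₁Lu.

Lu-151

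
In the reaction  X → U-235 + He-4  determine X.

Pu-239

Conserve mass number: A = 235 + 4, so A = 239.
Conserve atomic number: Z = 92 + 2, so Z = 94.
Z = 94 is plutonium, so the species is Pu-239.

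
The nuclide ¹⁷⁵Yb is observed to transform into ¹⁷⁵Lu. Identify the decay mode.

beta-minus decay

ΔA = 175 − 175 = 0; ΔZ = 71 − 70 = +1.
A is unchanged and Z rises by 1 — a neutron has become a proton (β⁻ decay).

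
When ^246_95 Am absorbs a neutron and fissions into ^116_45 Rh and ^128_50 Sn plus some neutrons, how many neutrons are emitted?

Conserve mass number: 247 = 116 + 128 + k, so k = 247 − 244 = 3.
Check atomic number: 95 = 45 + 50 + 0 = 95. ✓

3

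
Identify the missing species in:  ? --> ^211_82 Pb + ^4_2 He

Po-215

Conserve mass number: A = 211 + 4, so A = 215.
Conserve atomic number: Z = 82 + 2, so Z = 84.
Z = 84 is polonium, so the species is ^215_84 Po.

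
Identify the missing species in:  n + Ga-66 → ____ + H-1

Zn-66

Conserve mass number: 1 + 66 = A + 1, so A = 66.
Conserve atomic number: 0 + 31 = Z + 1, so Z = 30.
Z = 30 is zinc, so the species is Zn-66.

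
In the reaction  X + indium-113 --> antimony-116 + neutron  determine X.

Conserve mass number: A + 113 = 116 + 1, so A = 4.
Conserve atomic number: Z + 49 = 51 + 0, so Z = 2.
A = 4 and Z = 2 is helium-4 — an alpha particle.

alpha particle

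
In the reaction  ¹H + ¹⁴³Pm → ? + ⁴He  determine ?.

Nd-140

Conserve mass number: 1 + 143 = A + 4, so A = 140.
Conserve atomic number: 1 + 61 = Z + 2, so Z = 60.
Z = 60 is neodymium, so the species is ¹⁴⁰Nd.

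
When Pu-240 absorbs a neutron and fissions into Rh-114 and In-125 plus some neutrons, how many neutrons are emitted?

2

Conserve mass number: 241 = 114 + 125 + k, so k = 241 − 239 = 2.
Check atomic number: 94 = 45 + 49 + 0 = 94. ✓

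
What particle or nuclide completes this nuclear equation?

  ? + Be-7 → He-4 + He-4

neutron

Conserve mass number: A + 7 = 4 + 4, so A = 1.
Conserve atomic number: Z + 4 = 2 + 2, so Z = 0.
A = 1 and Z = 0 is n — a neutron.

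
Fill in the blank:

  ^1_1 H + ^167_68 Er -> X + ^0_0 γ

Tm-168

Conserve mass number: 1 + 167 = A + 0, so A = 168.
Conserve atomic number: 1 + 68 = Z + 0, so Z = 69.
Z = 69 is thulium, so the species is ^168_69 Tm.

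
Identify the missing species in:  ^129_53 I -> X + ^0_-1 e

Xe-129

Conserve mass number: 129 = A + 0, so A = 129.
Conserve atomic number: 53 = Z − 1, so Z = 54.
Z = 54 is xenon, so the species is ^129_54 Xe.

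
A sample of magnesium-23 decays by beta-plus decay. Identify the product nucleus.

Na-23

Beta-plus decay: mass number changes by +0, atomic number by -1.
A: 23 = 23; Z: 12 − 1 = 11.
Z = 11 is sodium, so the daughter is sodium-23.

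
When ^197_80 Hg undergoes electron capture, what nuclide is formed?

Au-197

Electron capture: mass number changes by +0, atomic number by -1.
A: 197 = 197; Z: 80 − 1 = 79.
Z = 79 is gold, so the daughter is ^197_79 Au.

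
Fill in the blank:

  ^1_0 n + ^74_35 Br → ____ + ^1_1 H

Conserve mass number: 1 + 74 = A + 1, so A = 74.
Conserve atomic number: 0 + 35 = Z + 1, so Z = 34.
Z = 34 is selenium, so the species is ^74_34 Se.

Se-74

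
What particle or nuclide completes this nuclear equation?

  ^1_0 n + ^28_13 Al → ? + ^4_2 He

Na-25

Conserve mass number: 1 + 28 = A + 4, so A = 25.
Conserve atomic number: 0 + 13 = Z + 2, so Z = 11.
Z = 11 is sodium, so the species is ^25_11 Na.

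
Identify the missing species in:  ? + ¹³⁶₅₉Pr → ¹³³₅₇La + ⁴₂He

neutron

Conserve mass number: A + 136 = 133 + 4, so A = 1.
Conserve atomic number: Z + 59 = 57 + 2, so Z = 0.
A = 1 and Z = 0 is ¹₀n — a neutron.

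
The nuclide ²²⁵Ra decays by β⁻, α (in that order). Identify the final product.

Start: (A, Z) = (225, 88).
After β⁻: (225, 89).
After α: (221, 87).
Z = 87 is francium.

Fr-221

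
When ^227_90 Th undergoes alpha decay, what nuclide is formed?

Ra-223

Alpha decay: mass number changes by -4, atomic number by -2.
A: 227 − 4 = 223; Z: 90 − 2 = 88.
Z = 88 is radium, so the daughter is ^223_88 Ra.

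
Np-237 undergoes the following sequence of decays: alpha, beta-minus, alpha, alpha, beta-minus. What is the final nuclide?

Start: (A, Z) = (237, 93).
After α: (233, 91).
After β⁻: (233, 92).
After α: (229, 90).
After α: (225, 88).
After β⁻: (225, 89).
Z = 89 is actinium.

Ac-225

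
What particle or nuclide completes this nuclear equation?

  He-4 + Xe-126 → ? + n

Conserve mass number: 4 + 126 = A + 1, so A = 129.
Conserve atomic number: 2 + 54 = Z + 0, so Z = 56.
Z = 56 is barium, so the species is Ba-129.

Ba-129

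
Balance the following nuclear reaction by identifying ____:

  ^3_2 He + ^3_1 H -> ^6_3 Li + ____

Conserve mass number: 3 + 3 = 6 + A, so A = 0.
Conserve atomic number: 2 + 1 = 3 + Z, so Z = 0.
A = 0 and Z = 0 is ^0_0 γ — a gamma ray.

gamma ray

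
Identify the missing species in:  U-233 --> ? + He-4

Th-229

Conserve mass number: 233 = A + 4, so A = 229.
Conserve atomic number: 92 = Z + 2, so Z = 90.
Z = 90 is thorium, so the species is Th-229.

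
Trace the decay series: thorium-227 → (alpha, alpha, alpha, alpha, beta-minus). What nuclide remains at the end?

Bi-211

Start: (A, Z) = (227, 90).
After α: (223, 88).
After α: (219, 86).
After α: (215, 84).
After α: (211, 82).
After β⁻: (211, 83).
Z = 83 is bismuth.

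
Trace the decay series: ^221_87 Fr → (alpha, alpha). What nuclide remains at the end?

Start: (A, Z) = (221, 87).
After α: (217, 85).
After α: (213, 83).
Z = 83 is bismuth.

Bi-213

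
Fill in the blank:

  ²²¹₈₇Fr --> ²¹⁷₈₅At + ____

Conserve mass number: 221 = 217 + A, so A = 4.
Conserve atomic number: 87 = 85 + Z, so Z = 2.
A = 4 and Z = 2 is ⁴₂He — an alpha particle.

alpha particle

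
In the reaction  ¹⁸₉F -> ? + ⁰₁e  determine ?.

Conserve mass number: 18 = A + 0, so A = 18.
Conserve atomic number: 9 = Z + 1, so Z = 8.
Z = 8 is oxygen, so the species is ¹⁸₈O.

O-18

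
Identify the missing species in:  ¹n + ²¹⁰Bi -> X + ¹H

Pb-210

Conserve mass number: 1 + 210 = A + 1, so A = 210.
Conserve atomic number: 0 + 83 = Z + 1, so Z = 82.
Z = 82 is lead, so the species is ²¹⁰Pb.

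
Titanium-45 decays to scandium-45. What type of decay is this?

ΔA = 45 − 45 = 0; ΔZ = 21 − 22 = -1.
A is unchanged and Z drops by 1 — a proton has become a neutron (β⁺ emission or electron capture).

beta-plus decay or electron capture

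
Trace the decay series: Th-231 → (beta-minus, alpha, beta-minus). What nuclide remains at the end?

Start: (A, Z) = (231, 90).
After β⁻: (231, 91).
After α: (227, 89).
After β⁻: (227, 90).
Z = 90 is thorium.

Th-227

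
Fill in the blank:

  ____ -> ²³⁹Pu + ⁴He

Conserve mass number: A = 239 + 4, so A = 243.
Conserve atomic number: Z = 94 + 2, so Z = 96.
Z = 96 is curium, so the species is ²⁴³Cm.

Cm-243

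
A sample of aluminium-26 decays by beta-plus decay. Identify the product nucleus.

Beta-plus decay: mass number changes by +0, atomic number by -1.
A: 26 = 26; Z: 13 − 1 = 12.
Z = 12 is magnesium, so the daughter is magnesium-26.

Mg-26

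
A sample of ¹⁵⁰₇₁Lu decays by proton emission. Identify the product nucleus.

Proton emission: mass number changes by -1, atomic number by -1.
A: 150 − 1 = 149; Z: 71 − 1 = 70.
Z = 70 is ytterbium, so the daughter is ¹⁴⁹₇₀Yb.

Yb-149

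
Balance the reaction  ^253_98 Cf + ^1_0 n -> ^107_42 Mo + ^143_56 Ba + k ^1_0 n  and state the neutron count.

Conserve mass number: 254 = 107 + 143 + k, so k = 254 − 250 = 4.
Check atomic number: 98 = 42 + 56 + 0 = 98. ✓

4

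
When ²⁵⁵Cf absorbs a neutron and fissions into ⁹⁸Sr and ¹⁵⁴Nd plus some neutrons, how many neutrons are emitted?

Conserve mass number: 256 = 98 + 154 + k, so k = 256 − 252 = 4.
Check atomic number: 98 = 38 + 60 + 0 = 98. ✓

4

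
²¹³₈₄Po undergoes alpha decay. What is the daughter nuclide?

Pb-209

Alpha decay: mass number changes by -4, atomic number by -2.
A: 213 − 4 = 209; Z: 84 − 2 = 82.
Z = 82 is lead, so the daughter is ²⁰⁹₈₂Pb.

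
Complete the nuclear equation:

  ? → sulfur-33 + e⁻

P-33

Conserve mass number: A = 33 + 0, so A = 33.
Conserve atomic number: Z = 16 − 1, so Z = 15.
Z = 15 is phosphorus, so the species is phosphorus-33.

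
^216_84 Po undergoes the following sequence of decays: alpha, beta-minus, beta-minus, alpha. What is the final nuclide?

Pb-208

Start: (A, Z) = (216, 84).
After α: (212, 82).
After β⁻: (212, 83).
After β⁻: (212, 84).
After α: (208, 82).
Z = 82 is lead.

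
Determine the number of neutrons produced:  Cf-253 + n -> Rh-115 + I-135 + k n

4

Conserve mass number: 254 = 115 + 135 + k, so k = 254 − 250 = 4.
Check atomic number: 98 = 45 + 53 + 0 = 98. ✓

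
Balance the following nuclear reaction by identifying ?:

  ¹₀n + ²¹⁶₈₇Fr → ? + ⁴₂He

Conserve mass number: 1 + 216 = A + 4, so A = 213.
Conserve atomic number: 0 + 87 = Z + 2, so Z = 85.
Z = 85 is astatine, so the species is ²¹³₈₅At.

At-213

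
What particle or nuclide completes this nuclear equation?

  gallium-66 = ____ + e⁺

Zn-66

Conserve mass number: 66 = A + 0, so A = 66.
Conserve atomic number: 31 = Z + 1, so Z = 30.
Z = 30 is zinc, so the species is zinc-66.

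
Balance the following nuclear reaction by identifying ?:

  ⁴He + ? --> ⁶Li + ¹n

triton

Conserve mass number: 4 + A = 6 + 1, so A = 3.
Conserve atomic number: 2 + Z = 3 + 0, so Z = 1.
A = 3 and Z = 1 is ³H — a triton.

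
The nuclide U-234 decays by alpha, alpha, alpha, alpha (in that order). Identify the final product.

Start: (A, Z) = (234, 92).
After α: (230, 90).
After α: (226, 88).
After α: (222, 86).
After α: (218, 84).
Z = 84 is polonium.

Po-218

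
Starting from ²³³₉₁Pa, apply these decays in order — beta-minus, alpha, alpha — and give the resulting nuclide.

Start: (A, Z) = (233, 91).
After β⁻: (233, 92).
After α: (229, 90).
After α: (225, 88).
Z = 88 is radium.

Ra-225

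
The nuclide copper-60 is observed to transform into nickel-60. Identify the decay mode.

beta-plus decay or electron capture

ΔA = 60 − 60 = 0; ΔZ = 28 − 29 = -1.
A is unchanged and Z drops by 1 — a proton has become a neutron (β⁺ emission or electron capture).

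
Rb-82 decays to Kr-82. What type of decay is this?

beta-plus decay or electron capture

ΔA = 82 − 82 = 0; ΔZ = 36 − 37 = -1.
A is unchanged and Z drops by 1 — a proton has become a neutron (β⁺ emission or electron capture).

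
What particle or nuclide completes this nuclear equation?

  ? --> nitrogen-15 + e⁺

O-15

Conserve mass number: A = 15 + 0, so A = 15.
Conserve atomic number: Z = 7 + 1, so Z = 8.
Z = 8 is oxygen, so the species is oxygen-15.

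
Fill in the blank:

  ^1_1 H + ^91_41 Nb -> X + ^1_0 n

Conserve mass number: 1 + 91 = A + 1, so A = 91.
Conserve atomic number: 1 + 41 = Z + 0, so Z = 42.
Z = 42 is molybdenum, so the species is ^91_42 Mo.

Mo-91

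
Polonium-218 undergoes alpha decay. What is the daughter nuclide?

Pb-214

Alpha decay: mass number changes by -4, atomic number by -2.
A: 218 − 4 = 214; Z: 84 − 2 = 82.
Z = 82 is lead, so the daughter is lead-214.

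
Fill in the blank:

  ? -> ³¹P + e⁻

Si-31

Conserve mass number: A = 31 + 0, so A = 31.
Conserve atomic number: Z = 15 − 1, so Z = 14.
Z = 14 is silicon, so the species is ³¹Si.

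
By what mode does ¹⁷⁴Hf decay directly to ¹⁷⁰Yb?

ΔA = 170 − 174 = -4; ΔZ = 70 − 72 = -2.
A drops by 4 and Z drops by 2 — the signature of alpha emission.

alpha decay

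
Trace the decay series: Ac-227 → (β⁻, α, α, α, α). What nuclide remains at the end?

Pb-211

Start: (A, Z) = (227, 89).
After β⁻: (227, 90).
After α: (223, 88).
After α: (219, 86).
After α: (215, 84).
After α: (211, 82).
Z = 82 is lead.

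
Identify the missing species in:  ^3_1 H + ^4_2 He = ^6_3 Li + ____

Conserve mass number: 3 + 4 = 6 + A, so A = 1.
Conserve atomic number: 1 + 2 = 3 + Z, so Z = 0.
A = 1 and Z = 0 is ^1_0 n — a neutron.

neutron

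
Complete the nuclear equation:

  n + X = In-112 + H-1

Conserve mass number: 1 + A = 112 + 1, so A = 112.
Conserve atomic number: 0 + Z = 49 + 1, so Z = 50.
Z = 50 is tin, so the species is Sn-112.

Sn-112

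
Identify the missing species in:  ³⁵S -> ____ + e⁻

Cl-35

Conserve mass number: 35 = A + 0, so A = 35.
Conserve atomic number: 16 = Z − 1, so Z = 17.
Z = 17 is chlorine, so the species is ³⁵Cl.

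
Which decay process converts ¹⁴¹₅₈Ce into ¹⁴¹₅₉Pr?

ΔA = 141 − 141 = 0; ΔZ = 59 − 58 = +1.
A is unchanged and Z rises by 1 — a neutron has become a proton (β⁻ decay).

beta-minus decay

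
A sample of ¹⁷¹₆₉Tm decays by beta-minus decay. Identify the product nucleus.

Yb-171

Beta-minus decay: mass number changes by +0, atomic number by +1.
A: 171 = 171; Z: 69 + 1 = 70.
Z = 70 is ytterbium, so the daughter is ¹⁷¹₇₀Yb.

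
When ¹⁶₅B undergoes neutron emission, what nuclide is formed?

Neutron emission: mass number changes by -1, atomic number by +0.
A: 16 − 1 = 15; Z: 5 = 5.
Z = 5 is boron, so the daughter is ¹⁵₅B.

B-15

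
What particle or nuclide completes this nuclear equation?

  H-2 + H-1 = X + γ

Conserve mass number: 2 + 1 = A + 0, so A = 3.
Conserve atomic number: 1 + 1 = Z + 0, so Z = 2.
Z = 2 is helium, so the species is He-3.

He-3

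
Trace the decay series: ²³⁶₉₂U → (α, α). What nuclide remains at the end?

Ra-228

Start: (A, Z) = (236, 92).
After α: (232, 90).
After α: (228, 88).
Z = 88 is radium.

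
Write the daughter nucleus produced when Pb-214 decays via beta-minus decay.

Bi-214

Beta-minus decay: mass number changes by +0, atomic number by +1.
A: 214 = 214; Z: 82 + 1 = 83.
Z = 83 is bismuth, so the daughter is Bi-214.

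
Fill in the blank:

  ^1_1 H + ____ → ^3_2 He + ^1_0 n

Conserve mass number: 1 + A = 3 + 1, so A = 3.
Conserve atomic number: 1 + Z = 2 + 0, so Z = 1.
A = 3 and Z = 1 is ^3_1 H — a triton.

triton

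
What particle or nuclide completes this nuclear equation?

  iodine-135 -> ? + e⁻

Conserve mass number: 135 = A + 0, so A = 135.
Conserve atomic number: 53 = Z − 1, so Z = 54.
Z = 54 is xenon, so the species is xenon-135.

Xe-135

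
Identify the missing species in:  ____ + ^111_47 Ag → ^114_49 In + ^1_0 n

Conserve mass number: A + 111 = 114 + 1, so A = 4.
Conserve atomic number: Z + 47 = 49 + 0, so Z = 2.
A = 4 and Z = 2 is ^4_2 He — an alpha particle.

alpha particle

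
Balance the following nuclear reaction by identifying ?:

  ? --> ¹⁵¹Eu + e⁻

Conserve mass number: A = 151 + 0, so A = 151.
Conserve atomic number: Z = 63 − 1, so Z = 62.
Z = 62 is samarium, so the species is ¹⁵¹Sm.

Sm-151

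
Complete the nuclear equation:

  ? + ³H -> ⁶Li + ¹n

Conserve mass number: A + 3 = 6 + 1, so A = 4.
Conserve atomic number: Z + 1 = 3 + 0, so Z = 2.
A = 4 and Z = 2 is ⁴He — an alpha particle.

alpha particle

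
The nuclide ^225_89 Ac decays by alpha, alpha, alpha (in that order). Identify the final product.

Bi-213

Start: (A, Z) = (225, 89).
After α: (221, 87).
After α: (217, 85).
After α: (213, 83).
Z = 83 is bismuth.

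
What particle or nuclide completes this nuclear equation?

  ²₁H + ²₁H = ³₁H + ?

Conserve mass number: 2 + 2 = 3 + A, so A = 1.
Conserve atomic number: 1 + 1 = 1 + Z, so Z = 1.
A = 1 and Z = 1 is ¹₁H — a proton.

proton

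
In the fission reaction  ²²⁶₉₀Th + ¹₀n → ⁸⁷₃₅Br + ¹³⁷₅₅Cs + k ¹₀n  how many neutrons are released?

Conserve mass number: 227 = 87 + 137 + k, so k = 227 − 224 = 3.
Check atomic number: 90 = 35 + 55 + 0 = 90. ✓

3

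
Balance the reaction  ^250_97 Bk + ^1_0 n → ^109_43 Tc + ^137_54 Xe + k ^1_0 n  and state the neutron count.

5

Conserve mass number: 251 = 109 + 137 + k, so k = 251 − 246 = 5.
Check atomic number: 97 = 43 + 54 + 0 = 97. ✓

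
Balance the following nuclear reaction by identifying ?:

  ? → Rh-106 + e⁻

Conserve mass number: A = 106 + 0, so A = 106.
Conserve atomic number: Z = 45 − 1, so Z = 44.
Z = 44 is ruthenium, so the species is Ru-106.

Ru-106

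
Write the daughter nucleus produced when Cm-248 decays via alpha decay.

Alpha decay: mass number changes by -4, atomic number by -2.
A: 248 − 4 = 244; Z: 96 − 2 = 94.
Z = 94 is plutonium, so the daughter is Pu-244.

Pu-244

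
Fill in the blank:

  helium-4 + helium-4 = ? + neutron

Be-7

Conserve mass number: 4 + 4 = A + 1, so A = 7.
Conserve atomic number: 2 + 2 = Z + 0, so Z = 4.
Z = 4 is beryllium, so the species is beryllium-7.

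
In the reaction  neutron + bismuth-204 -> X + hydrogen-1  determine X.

Pb-204

Conserve mass number: 1 + 204 = A + 1, so A = 204.
Conserve atomic number: 0 + 83 = Z + 1, so Z = 82.
Z = 82 is lead, so the species is lead-204.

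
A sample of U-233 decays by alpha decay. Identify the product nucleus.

Alpha decay: mass number changes by -4, atomic number by -2.
A: 233 − 4 = 229; Z: 92 − 2 = 90.
Z = 90 is thorium, so the daughter is Th-229.

Th-229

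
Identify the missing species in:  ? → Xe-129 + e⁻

I-129

Conserve mass number: A = 129 + 0, so A = 129.
Conserve atomic number: Z = 54 − 1, so Z = 53.
Z = 53 is iodine, so the species is I-129.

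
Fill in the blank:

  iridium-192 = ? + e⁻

Conserve mass number: 192 = A + 0, so A = 192.
Conserve atomic number: 77 = Z − 1, so Z = 78.
Z = 78 is platinum, so the species is platinum-192.

Pt-192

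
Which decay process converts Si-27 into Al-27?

ΔA = 27 − 27 = 0; ΔZ = 13 − 14 = -1.
A is unchanged and Z drops by 1 — a proton has become a neutron (β⁺ emission or electron capture).

beta-plus decay or electron capture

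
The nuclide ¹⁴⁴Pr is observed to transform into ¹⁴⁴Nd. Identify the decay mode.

ΔA = 144 − 144 = 0; ΔZ = 60 − 59 = +1.
A is unchanged and Z rises by 1 — a neutron has become a proton (β⁻ decay).

beta-minus decay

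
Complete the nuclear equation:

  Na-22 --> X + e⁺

Ne-22

Conserve mass number: 22 = A + 0, so A = 22.
Conserve atomic number: 11 = Z + 1, so Z = 10.
Z = 10 is neon, so the species is Ne-22.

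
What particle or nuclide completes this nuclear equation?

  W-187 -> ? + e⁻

Re-187

Conserve mass number: 187 = A + 0, so A = 187.
Conserve atomic number: 74 = Z − 1, so Z = 75.
Z = 75 is rhenium, so the species is Re-187.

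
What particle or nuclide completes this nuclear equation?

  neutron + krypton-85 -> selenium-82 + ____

alpha particle

Conserve mass number: 1 + 85 = 82 + A, so A = 4.
Conserve atomic number: 0 + 36 = 34 + Z, so Z = 2.
A = 4 and Z = 2 is helium-4 — an alpha particle.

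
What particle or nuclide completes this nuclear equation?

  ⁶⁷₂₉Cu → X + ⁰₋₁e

Conserve mass number: 67 = A + 0, so A = 67.
Conserve atomic number: 29 = Z − 1, so Z = 30.
Z = 30 is zinc, so the species is ⁶⁷₃₀Zn.

Zn-67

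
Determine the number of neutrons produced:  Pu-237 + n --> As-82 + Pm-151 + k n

5

Conserve mass number: 238 = 82 + 151 + k, so k = 238 − 233 = 5.
Check atomic number: 94 = 33 + 61 + 0 = 94. ✓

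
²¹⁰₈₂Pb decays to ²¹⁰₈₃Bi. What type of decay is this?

ΔA = 210 − 210 = 0; ΔZ = 83 − 82 = +1.
A is unchanged and Z rises by 1 — a neutron has become a proton (β⁻ decay).

beta-minus decay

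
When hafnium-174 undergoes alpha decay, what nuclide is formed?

Yb-170

Alpha decay: mass number changes by -4, atomic number by -2.
A: 174 − 4 = 170; Z: 72 − 2 = 70.
Z = 70 is ytterbium, so the daughter is ytterbium-170.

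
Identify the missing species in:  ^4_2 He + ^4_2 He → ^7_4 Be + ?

Conserve mass number: 4 + 4 = 7 + A, so A = 1.
Conserve atomic number: 2 + 2 = 4 + Z, so Z = 0.
A = 1 and Z = 0 is ^1_0 n — a neutron.

neutron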